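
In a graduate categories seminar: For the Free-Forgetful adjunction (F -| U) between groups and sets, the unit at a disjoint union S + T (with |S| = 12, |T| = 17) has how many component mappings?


The unit eta_X: X -> U(F(X)) of the Free-Forgetful adjunction
maps each element of X to a generator of F(X). For X = S + T (disjoint
union in Set), |S + T| = |S| + |T|.
Total mappings = 12 + 17 = 29.

29


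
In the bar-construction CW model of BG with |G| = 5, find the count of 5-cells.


In the bar-construction CW model of BG, the n-cells are indexed by
n-tuples [g_1|...|g_n] of non-identity elements of G (degenerate
simplices with some g_i = e do not contribute cells), so there are
(|G| - 1)^n n-cells.
For dim = 5 with |G| = 5:
cells = (5 - 1)^5 = 4^5 = 1024

1024


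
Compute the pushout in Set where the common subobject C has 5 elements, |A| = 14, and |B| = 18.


The pushout A +_C B identifies the images of C in A and B.
|A +_C B| = |A| + |B| - |C| (for injections).
= 14 + 18 - 5 = 27

27


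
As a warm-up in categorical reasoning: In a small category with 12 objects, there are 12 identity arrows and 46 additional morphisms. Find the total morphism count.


Each object has an identity morphism, giving 12 identities.
Adding the 46 non-identity morphisms:
Total = 12 + 46 = 58

58


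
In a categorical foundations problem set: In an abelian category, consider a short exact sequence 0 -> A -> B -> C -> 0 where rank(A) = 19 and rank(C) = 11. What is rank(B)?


For a short exact sequence 0 -> A -> B -> C -> 0,
rank is additive: rank(B) = rank(A) + rank(C).
rank(B) = 19 + 11 = 30

30


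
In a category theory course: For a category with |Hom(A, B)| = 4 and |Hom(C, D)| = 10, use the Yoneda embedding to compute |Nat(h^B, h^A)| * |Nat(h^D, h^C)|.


By the Yoneda lemma, Nat(h^B, h^A) is isomorphic to Hom(A, B),
so |Nat(h^B, h^A)| = |Hom(A, B)| and |Nat(h^D, h^C)| = |Hom(C, D)|.
|Hom(A, B)| = 4, |Hom(C, D)| = 10.
|Nat(h^B, h^A) x Nat(h^D, h^C)| = 4 * 10 = 40

40


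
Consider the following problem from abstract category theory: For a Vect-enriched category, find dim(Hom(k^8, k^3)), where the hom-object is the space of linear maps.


In Vect-enriched categories, Hom(k^n, k^m) is the space of m x n matrices.
dim(Hom(k^8, k^3)) = 3 * 8 = 24

24


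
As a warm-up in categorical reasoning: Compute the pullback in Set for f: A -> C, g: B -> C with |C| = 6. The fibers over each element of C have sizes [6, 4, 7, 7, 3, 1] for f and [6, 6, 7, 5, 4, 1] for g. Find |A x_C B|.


The pullback A x_C B consists of pairs (a, b) with f(a) = g(b).
For each element c in C, the fiber product has |f^-1(c)| * |g^-1(c)| elements.
Summing over C: 6 * 6 + 4 * 6 + 7 * 7 + 7 * 5 + 3 * 4 + 1 * 1
= 36 + 24 + 49 + 35 + 12 + 1 = 157

157


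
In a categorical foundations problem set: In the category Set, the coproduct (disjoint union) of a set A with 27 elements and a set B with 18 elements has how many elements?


In Set, the coproduct A + B is the disjoint union.
|A + B| = |A| + |B| = 27 + 18 = 45

45


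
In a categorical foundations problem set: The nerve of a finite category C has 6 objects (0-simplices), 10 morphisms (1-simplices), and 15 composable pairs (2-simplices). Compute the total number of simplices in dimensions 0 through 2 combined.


The 2-skeleton of the nerve N(C) consists of simplices in dimensions 0, 1, 2:
  |N(C)_0| = 6 (objects)
  |N(C)_1| = 10 (morphisms)
  |N(C)_2| = 15 (composable pairs)
Total = 6 + 10 + 15 = 31

31


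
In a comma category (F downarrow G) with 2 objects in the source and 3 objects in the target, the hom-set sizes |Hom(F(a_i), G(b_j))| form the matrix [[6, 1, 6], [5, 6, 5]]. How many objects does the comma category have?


Objects of (F downarrow G) are triples (a, b, h: F(a)->G(b)).
The count equals the sum of all entries in the hom-matrix.
sum(row 0) = 13
sum(row 1) = 16
Grand total = 29

29


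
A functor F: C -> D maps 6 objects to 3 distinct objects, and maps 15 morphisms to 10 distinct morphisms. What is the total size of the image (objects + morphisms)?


The image of F consists of distinct objects and distinct morphisms.
|Im(F)| on objects = 3
|Im(F)| on morphisms = 10
Total image cardinality = 3 + 10 = 13

13


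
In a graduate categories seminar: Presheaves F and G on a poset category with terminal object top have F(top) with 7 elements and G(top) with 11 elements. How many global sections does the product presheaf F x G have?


Global sections of a presheaf on a poset with terminal top satisfy
Gamma(H) ~ H(top). Presheaves admit pointwise products, so
(F x G)(top) = F(top) x G(top) (Cartesian product).
|Gamma(F x G)| = |F(top)| * |G(top)| = 7 * 11 = 77.

77


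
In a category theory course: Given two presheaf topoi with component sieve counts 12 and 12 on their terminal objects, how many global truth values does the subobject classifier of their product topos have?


In a product of presheaf topoi E_1 x E_2, the subobject classifier
is Omega = Omega_1 x Omega_2 (componentwise), so
|Omega(top)| = |Omega_1(top_1)| * |Omega_2(top_2)|.
= 12 * 12 = 144.

144


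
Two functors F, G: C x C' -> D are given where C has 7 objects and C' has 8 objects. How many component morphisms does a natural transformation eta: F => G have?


A natural transformation eta: F => G assigns one component morphism per
object of the domain category.
The domain is the product category C x C', so
|Ob(C x C')| = |Ob(C)| * |Ob(C')| = 7 * 8 = 56.
Therefore eta has 56 component morphisms.

56


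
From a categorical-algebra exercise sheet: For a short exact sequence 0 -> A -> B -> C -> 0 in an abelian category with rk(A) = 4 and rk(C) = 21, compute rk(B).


For a short exact sequence 0 -> A -> B -> C -> 0,
rank is additive: rank(B) = rank(A) + rank(C).
rank(B) = 4 + 21 = 25

25


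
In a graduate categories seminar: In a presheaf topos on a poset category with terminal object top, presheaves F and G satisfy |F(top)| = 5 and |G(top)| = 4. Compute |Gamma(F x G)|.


Global sections of a presheaf on a poset with terminal top satisfy
Gamma(H) ~ H(top). Presheaves admit pointwise products, so
(F x G)(top) = F(top) x G(top) (Cartesian product).
|Gamma(F x G)| = |F(top)| * |G(top)| = 5 * 4 = 20.

20


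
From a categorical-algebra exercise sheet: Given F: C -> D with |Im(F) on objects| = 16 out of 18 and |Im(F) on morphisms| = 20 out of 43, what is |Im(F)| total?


The image of F consists of distinct objects and distinct morphisms.
|Im(F)| on objects = 16
|Im(F)| on morphisms = 20
Total image cardinality = 16 + 20 = 36

36


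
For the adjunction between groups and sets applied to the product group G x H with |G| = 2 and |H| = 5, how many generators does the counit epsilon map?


The counit epsilon_K: F(U(K)) -> K of the Free-Forgetful adjunction
maps |K| generators of F(U(K)) into K. For K = G x H (the product group),
|G x H| = |G| * |H|.
Total generators mapped = 2 * 5 = 10.

10


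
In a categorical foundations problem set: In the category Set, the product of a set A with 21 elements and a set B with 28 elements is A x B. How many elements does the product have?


In Set, the product A x B is the Cartesian product.
By the universal property, |A x B| = |A| * |B|.
|A x B| = 21 * 28 = 588

588


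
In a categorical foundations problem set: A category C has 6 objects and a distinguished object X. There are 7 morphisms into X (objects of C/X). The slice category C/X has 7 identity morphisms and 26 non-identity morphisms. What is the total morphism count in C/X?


In the slice category C/X, objects are morphisms to X.
Identity morphisms: 7 (one per object of C/X).
Non-identity morphisms: 26.
Total = 7 + 26 = 33

33


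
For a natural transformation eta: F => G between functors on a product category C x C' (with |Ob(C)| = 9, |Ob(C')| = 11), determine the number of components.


A natural transformation eta: F => G assigns one component morphism per
object of the domain category.
The domain is the product category C x C', so
|Ob(C x C')| = |Ob(C)| * |Ob(C')| = 9 * 11 = 99.
Therefore eta has 99 component morphisms.

99


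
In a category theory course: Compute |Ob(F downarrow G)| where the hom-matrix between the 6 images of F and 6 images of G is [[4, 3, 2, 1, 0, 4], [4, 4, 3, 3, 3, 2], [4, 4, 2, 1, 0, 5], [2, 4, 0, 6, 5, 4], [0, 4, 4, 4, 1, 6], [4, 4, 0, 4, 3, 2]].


Objects of (F downarrow G) are triples (a, b, h: F(a)->G(b)).
The count equals the sum of all entries in the hom-matrix.
sum(row 0) = 14
sum(row 1) = 19
sum(row 2) = 16
sum(row 3) = 21
sum(row 4) = 19
sum(row 5) = 17
Grand total = 106

106


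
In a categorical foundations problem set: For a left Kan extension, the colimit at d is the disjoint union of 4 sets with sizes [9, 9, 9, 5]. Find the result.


Pointwise, the left Kan extension (Lan_F H)(d) is the colimit, indexed
by the comma category (F downarrow d), of H composed with the
projection (F downarrow d) -> C. Here that colimit is given
as a coproduct (disjoint union) of sets, so its cardinality is the
sum of the sizes of the summands.
Coproduct of sets with sizes: 9 + 9 + 9 + 5
= 32

32


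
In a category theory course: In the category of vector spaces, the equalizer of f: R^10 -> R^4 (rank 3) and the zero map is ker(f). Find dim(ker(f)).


The equalizer of f and the zero map is ker(f).
By the rank-nullity theorem: dim(ker(f)) = dim(domain) - rank(f).
dim(ker(f)) = 10 - 3 = 7

7


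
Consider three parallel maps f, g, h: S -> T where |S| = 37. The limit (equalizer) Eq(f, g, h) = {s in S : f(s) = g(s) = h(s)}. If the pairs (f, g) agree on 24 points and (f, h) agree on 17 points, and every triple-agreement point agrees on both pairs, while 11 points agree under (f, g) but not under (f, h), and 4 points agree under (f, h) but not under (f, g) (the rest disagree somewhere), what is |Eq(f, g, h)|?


Eq(f, g, h) is the triple-agreement set: points in S where all three
maps take the same value. Using inclusion-exclusion on the pairwise data:
Pair (f, g) agrees on 24 points; pair (f, h) on 17 points.
Points agreeing under (f, g) but not (f, h) = 11; under (f, h) but not (f, g) = 4.
Triple-agreement = agreement-in-(f, g) minus points that agree under (f, g) but not (f, h):
|Eq(f, g, h)| = 24 - 11 = 13
(cross-check via (f, h): 17 - 4 = 13.)

13


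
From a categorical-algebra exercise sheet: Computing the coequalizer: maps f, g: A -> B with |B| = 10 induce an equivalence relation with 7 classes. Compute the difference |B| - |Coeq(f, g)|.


The coequalizer Coeq(f, g) = B / ~ has one element per equivalence class.
|B| = 10, |Coeq(f, g)| = 7.
|B| - |Coeq(f, g)| = 10 - 7 = 3.

3


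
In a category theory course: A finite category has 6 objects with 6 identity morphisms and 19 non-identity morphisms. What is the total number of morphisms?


Each object has an identity morphism, giving 6 identities.
Adding the 19 non-identity morphisms:
Total = 6 + 19 = 25

25


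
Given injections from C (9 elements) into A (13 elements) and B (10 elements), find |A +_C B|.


The pushout A +_C B identifies the images of C in A and B.
|A +_C B| = |A| + |B| - |C| (for injections).
= 13 + 10 - 9 = 14

14


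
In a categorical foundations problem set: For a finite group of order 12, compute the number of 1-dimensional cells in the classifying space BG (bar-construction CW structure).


In the bar-construction CW model of BG, the n-cells are indexed by
n-tuples [g_1|...|g_n] of non-identity elements of G (degenerate
simplices with some g_i = e do not contribute cells), so there are
(|G| - 1)^n n-cells.
For dim = 1 with |G| = 12:
cells = (12 - 1)^1 = 11^1 = 11

11


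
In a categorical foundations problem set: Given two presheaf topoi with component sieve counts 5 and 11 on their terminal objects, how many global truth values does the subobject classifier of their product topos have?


In a product of presheaf topoi E_1 x E_2, the subobject classifier
is Omega = Omega_1 x Omega_2 (componentwise), so
|Omega(top)| = |Omega_1(top_1)| * |Omega_2(top_2)|.
= 5 * 11 = 55.

55


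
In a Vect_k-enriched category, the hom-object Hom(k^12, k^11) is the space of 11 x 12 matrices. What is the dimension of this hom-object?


In Vect-enriched categories, Hom(k^n, k^m) is the space of m x n matrices.
dim(Hom(k^12, k^11)) = 11 * 12 = 132

132


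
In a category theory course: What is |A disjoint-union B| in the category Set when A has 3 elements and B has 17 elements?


In Set, the coproduct A + B is the disjoint union.
|A + B| = |A| + |B| = 3 + 17 = 20

20


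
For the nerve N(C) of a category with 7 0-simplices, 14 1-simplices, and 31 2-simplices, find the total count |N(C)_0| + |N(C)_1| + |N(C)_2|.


The 2-skeleton of the nerve N(C) consists of simplices in dimensions 0, 1, 2:
  |N(C)_0| = 7 (objects)
  |N(C)_1| = 14 (morphisms)
  |N(C)_2| = 31 (composable pairs)
Total = 7 + 14 + 31 = 52

52


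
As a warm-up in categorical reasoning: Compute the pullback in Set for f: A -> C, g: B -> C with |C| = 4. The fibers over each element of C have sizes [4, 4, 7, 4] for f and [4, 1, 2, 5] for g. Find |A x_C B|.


The pullback A x_C B consists of pairs (a, b) with f(a) = g(b).
For each element c in C, the fiber product has |f^-1(c)| * |g^-1(c)| elements.
Summing over C: 4 * 4 + 4 * 1 + 7 * 2 + 4 * 5
= 16 + 4 + 14 + 20 = 54

54


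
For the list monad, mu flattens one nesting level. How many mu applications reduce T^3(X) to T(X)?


Each application of mu: T^2 -> T removes one layer of nesting.
Starting at depth 3 (i.e., T^3(X)), we need to reach T(X).
Number of mu applications = 3 - 1 = 2

2


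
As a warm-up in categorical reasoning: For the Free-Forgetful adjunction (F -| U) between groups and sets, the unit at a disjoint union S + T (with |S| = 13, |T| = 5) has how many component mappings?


The unit eta_X: X -> U(F(X)) of the Free-Forgetful adjunction
maps each element of X to a generator of F(X). For X = S + T (disjoint
union in Set), |S + T| = |S| + |T|.
Total mappings = 13 + 5 = 18.

18


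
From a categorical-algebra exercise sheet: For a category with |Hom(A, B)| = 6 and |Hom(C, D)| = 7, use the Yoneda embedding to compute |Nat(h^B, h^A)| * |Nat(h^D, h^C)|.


By the Yoneda lemma, Nat(h^B, h^A) is isomorphic to Hom(A, B),
so |Nat(h^B, h^A)| = |Hom(A, B)| and |Nat(h^D, h^C)| = |Hom(C, D)|.
|Hom(A, B)| = 6, |Hom(C, D)| = 7.
|Nat(h^B, h^A) x Nat(h^D, h^C)| = 6 * 7 = 42

42


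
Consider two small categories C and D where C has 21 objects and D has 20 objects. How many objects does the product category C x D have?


The product category C x D has objects that are pairs (c, d).
Number of pairs = |Ob(C)| * |Ob(D)| = 21 * 20 = 420

420


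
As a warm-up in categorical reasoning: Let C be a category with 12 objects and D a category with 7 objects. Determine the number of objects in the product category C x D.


The product category C x D has objects that are pairs (c, d).
Number of pairs = |Ob(C)| * |Ob(D)| = 12 * 7 = 84

84


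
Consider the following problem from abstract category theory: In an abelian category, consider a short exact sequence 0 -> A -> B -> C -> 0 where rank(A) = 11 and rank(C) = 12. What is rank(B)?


For a short exact sequence 0 -> A -> B -> C -> 0,
rank is additive: rank(B) = rank(A) + rank(C).
rank(B) = 11 + 12 = 23

23


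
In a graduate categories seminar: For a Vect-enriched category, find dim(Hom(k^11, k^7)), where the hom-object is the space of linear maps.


In Vect-enriched categories, Hom(k^n, k^m) is the space of m x n matrices.
dim(Hom(k^11, k^7)) = 7 * 11 = 77

77


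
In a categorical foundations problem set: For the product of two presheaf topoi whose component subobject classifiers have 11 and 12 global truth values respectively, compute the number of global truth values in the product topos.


In a product of presheaf topoi E_1 x E_2, the subobject classifier
is Omega = Omega_1 x Omega_2 (componentwise), so
|Omega(top)| = |Omega_1(top_1)| * |Omega_2(top_2)|.
= 11 * 12 = 132.

132


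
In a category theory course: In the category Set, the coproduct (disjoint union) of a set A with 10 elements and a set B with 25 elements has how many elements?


In Set, the coproduct A + B is the disjoint union.
|A + B| = |A| + |B| = 10 + 25 = 35

35


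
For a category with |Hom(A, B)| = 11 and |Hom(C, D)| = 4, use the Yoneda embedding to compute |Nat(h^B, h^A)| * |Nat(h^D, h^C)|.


By the Yoneda lemma, Nat(h^B, h^A) is isomorphic to Hom(A, B),
so |Nat(h^B, h^A)| = |Hom(A, B)| and |Nat(h^D, h^C)| = |Hom(C, D)|.
|Hom(A, B)| = 11, |Hom(C, D)| = 4.
|Nat(h^B, h^A) x Nat(h^D, h^C)| = 11 * 4 = 44

44


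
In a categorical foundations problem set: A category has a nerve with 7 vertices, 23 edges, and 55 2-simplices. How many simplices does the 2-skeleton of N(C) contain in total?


The 2-skeleton of the nerve N(C) consists of simplices in dimensions 0, 1, 2:
  |N(C)_0| = 7 (objects)
  |N(C)_1| = 23 (morphisms)
  |N(C)_2| = 55 (composable pairs)
Total = 7 + 23 + 55 = 85

85


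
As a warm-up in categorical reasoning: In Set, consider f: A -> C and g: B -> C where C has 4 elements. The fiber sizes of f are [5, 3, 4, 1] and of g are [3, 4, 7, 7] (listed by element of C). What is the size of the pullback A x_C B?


The pullback A x_C B consists of pairs (a, b) with f(a) = g(b).
For each element c in C, the fiber product has |f^-1(c)| * |g^-1(c)| elements.
Summing over C: 5 * 3 + 3 * 4 + 4 * 7 + 1 * 7
= 15 + 12 + 28 + 7 = 62

62


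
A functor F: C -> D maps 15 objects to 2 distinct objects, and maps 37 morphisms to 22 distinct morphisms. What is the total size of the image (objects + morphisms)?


The image of F consists of distinct objects and distinct morphisms.
|Im(F)| on objects = 2
|Im(F)| on morphisms = 22
Total image cardinality = 2 + 22 = 24

24


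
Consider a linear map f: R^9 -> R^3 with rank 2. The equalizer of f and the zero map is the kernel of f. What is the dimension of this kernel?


The equalizer of f and the zero map is ker(f).
By the rank-nullity theorem: dim(ker(f)) = dim(domain) - rank(f).
dim(ker(f)) = 9 - 2 = 7

7


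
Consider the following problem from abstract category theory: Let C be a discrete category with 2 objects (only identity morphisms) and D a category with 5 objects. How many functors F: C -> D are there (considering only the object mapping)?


A functor from a discrete category C to D is determined by
where each object maps. Each of the 2 objects of C can map
to any of the 5 objects of D independently.
Number of functors = 5^2 = 25

25


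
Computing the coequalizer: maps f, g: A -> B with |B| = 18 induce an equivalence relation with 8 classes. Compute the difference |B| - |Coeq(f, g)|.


The coequalizer Coeq(f, g) = B / ~ has one element per equivalence class.
|B| = 18, |Coeq(f, g)| = 8.
|B| - |Coeq(f, g)| = 18 - 8 = 10.

10


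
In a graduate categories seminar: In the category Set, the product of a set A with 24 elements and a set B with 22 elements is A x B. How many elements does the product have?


In Set, the product A x B is the Cartesian product.
By the universal property, |A x B| = |A| * |B|.
|A x B| = 24 * 22 = 528

528


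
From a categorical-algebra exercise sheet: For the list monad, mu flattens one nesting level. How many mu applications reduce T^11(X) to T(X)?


Each application of mu: T^2 -> T removes one layer of nesting.
Starting at depth 11 (i.e., T^11(X)), we need to reach T(X).
Number of mu applications = 11 - 1 = 10

10


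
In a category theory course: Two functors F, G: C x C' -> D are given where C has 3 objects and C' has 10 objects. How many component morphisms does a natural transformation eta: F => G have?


A natural transformation eta: F => G assigns one component morphism per
object of the domain category.
The domain is the product category C x C', so
|Ob(C x C')| = |Ob(C)| * |Ob(C')| = 3 * 10 = 30.
Therefore eta has 30 component morphisms.

30


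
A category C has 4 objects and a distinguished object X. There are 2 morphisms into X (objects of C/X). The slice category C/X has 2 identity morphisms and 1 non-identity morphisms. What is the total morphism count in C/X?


In the slice category C/X, objects are morphisms to X.
Identity morphisms: 2 (one per object of C/X).
Non-identity morphisms: 1.
Total = 2 + 1 = 3

3


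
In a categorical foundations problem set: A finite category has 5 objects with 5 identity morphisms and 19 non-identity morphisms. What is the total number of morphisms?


Each object has an identity morphism, giving 5 identities.
Adding the 19 non-identity morphisms:
Total = 5 + 19 = 24

24


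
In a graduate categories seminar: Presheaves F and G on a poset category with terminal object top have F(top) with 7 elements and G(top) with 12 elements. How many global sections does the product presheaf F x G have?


Global sections of a presheaf on a poset with terminal top satisfy
Gamma(H) ~ H(top). Presheaves admit pointwise products, so
(F x G)(top) = F(top) x G(top) (Cartesian product).
|Gamma(F x G)| = |F(top)| * |G(top)| = 7 * 12 = 84.

84


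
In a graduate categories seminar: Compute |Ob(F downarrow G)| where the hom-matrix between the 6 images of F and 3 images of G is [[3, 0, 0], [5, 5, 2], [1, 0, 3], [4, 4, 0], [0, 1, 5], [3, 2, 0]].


Objects of (F downarrow G) are triples (a, b, h: F(a)->G(b)).
The count equals the sum of all entries in the hom-matrix.
sum(row 0) = 3
sum(row 1) = 12
sum(row 2) = 4
sum(row 3) = 8
sum(row 4) = 6
sum(row 5) = 5
Grand total = 38

38


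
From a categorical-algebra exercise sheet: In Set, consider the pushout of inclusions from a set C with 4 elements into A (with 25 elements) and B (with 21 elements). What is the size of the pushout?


The pushout A +_C B identifies the images of C in A and B.
|A +_C B| = |A| + |B| - |C| (for injections).
= 25 + 21 - 4 = 42

42


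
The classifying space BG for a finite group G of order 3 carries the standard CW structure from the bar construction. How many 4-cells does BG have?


In the bar-construction CW model of BG, the n-cells are indexed by
n-tuples [g_1|...|g_n] of non-identity elements of G (degenerate
simplices with some g_i = e do not contribute cells), so there are
(|G| - 1)^n n-cells.
For dim = 4 with |G| = 3:
cells = (3 - 1)^4 = 2^4 = 16

16


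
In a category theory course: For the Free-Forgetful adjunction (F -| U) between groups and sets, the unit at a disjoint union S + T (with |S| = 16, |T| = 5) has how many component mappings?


The unit eta_X: X -> U(F(X)) of the Free-Forgetful adjunction
maps each element of X to a generator of F(X). For X = S + T (disjoint
union in Set), |S + T| = |S| + |T|.
Total mappings = 16 + 5 = 21.

21


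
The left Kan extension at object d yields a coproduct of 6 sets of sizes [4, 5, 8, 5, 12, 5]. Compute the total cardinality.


Pointwise, the left Kan extension (Lan_F H)(d) is the colimit, indexed
by the comma category (F downarrow d), of H composed with the
projection (F downarrow d) -> C. Here that colimit is given
as a coproduct (disjoint union) of sets, so its cardinality is the
sum of the sizes of the summands.
Coproduct of sets with sizes: 4 + 5 + 8 + 5 + 12 + 5
= 39

39


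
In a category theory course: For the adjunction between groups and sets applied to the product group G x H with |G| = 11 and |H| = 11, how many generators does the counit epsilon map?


The counit epsilon_K: F(U(K)) -> K of the Free-Forgetful adjunction
maps |K| generators of F(U(K)) into K. For K = G x H (the product group),
|G x H| = |G| * |H|.
Total generators mapped = 11 * 11 = 121.

121


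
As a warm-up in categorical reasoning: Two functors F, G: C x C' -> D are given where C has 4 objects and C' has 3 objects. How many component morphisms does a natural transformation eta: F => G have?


A natural transformation eta: F => G assigns one component morphism per
object of the domain category.
The domain is the product category C x C', so
|Ob(C x C')| = |Ob(C)| * |Ob(C')| = 4 * 3 = 12.
Therefore eta has 12 component morphisms.

12


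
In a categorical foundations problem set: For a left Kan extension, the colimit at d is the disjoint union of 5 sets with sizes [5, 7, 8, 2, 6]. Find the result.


Pointwise, the left Kan extension (Lan_F H)(d) is the colimit, indexed
by the comma category (F downarrow d), of H composed with the
projection (F downarrow d) -> C. Here that colimit is given
as a coproduct (disjoint union) of sets, so its cardinality is the
sum of the sizes of the summands.
Coproduct of sets with sizes: 5 + 7 + 8 + 2 + 6
= 28

28


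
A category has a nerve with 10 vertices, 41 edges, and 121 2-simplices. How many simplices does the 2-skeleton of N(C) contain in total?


The 2-skeleton of the nerve N(C) consists of simplices in dimensions 0, 1, 2:
  |N(C)_0| = 10 (objects)
  |N(C)_1| = 41 (morphisms)
  |N(C)_2| = 121 (composable pairs)
Total = 10 + 41 + 121 = 172

172


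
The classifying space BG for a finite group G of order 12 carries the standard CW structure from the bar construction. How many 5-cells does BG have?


In the bar-construction CW model of BG, the n-cells are indexed by
n-tuples [g_1|...|g_n] of non-identity elements of G (degenerate
simplices with some g_i = e do not contribute cells), so there are
(|G| - 1)^n n-cells.
For dim = 5 with |G| = 12:
cells = (12 - 1)^5 = 11^5 = 161051

161051


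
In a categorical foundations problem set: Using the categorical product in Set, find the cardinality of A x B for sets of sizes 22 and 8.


In Set, the product A x B is the Cartesian product.
By the universal property, |A x B| = |A| * |B|.
|A x B| = 22 * 8 = 176

176


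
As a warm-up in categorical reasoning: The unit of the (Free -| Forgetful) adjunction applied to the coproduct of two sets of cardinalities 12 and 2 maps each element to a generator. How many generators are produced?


The unit eta_X: X -> U(F(X)) of the Free-Forgetful adjunction
maps each element of X to a generator of F(X). For X = S + T (disjoint
union in Set), |S + T| = |S| + |T|.
Total mappings = 12 + 2 = 14.

14


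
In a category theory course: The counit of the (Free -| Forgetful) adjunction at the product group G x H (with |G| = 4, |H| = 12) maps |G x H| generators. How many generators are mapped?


The counit epsilon_K: F(U(K)) -> K of the Free-Forgetful adjunction
maps |K| generators of F(U(K)) into K. For K = G x H (the product group),
|G x H| = |G| * |H|.
Total generators mapped = 4 * 12 = 48.

48


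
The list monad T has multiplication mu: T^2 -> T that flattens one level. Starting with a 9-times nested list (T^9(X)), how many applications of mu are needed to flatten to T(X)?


Each application of mu: T^2 -> T removes one layer of nesting.
Starting at depth 9 (i.e., T^9(X)), we need to reach T(X).
Number of mu applications = 9 - 1 = 8

8


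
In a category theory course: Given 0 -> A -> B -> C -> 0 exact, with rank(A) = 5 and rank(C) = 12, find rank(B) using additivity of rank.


For a short exact sequence 0 -> A -> B -> C -> 0,
rank is additive: rank(B) = rank(A) + rank(C).
rank(B) = 5 + 12 = 17

17


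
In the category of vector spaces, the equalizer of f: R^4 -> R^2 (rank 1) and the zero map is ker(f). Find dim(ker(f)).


The equalizer of f and the zero map is ker(f).
By the rank-nullity theorem: dim(ker(f)) = dim(domain) - rank(f).
dim(ker(f)) = 4 - 1 = 3

3


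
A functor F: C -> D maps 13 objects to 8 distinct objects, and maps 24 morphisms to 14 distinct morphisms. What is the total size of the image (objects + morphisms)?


The image of F consists of distinct objects and distinct morphisms.
|Im(F)| on objects = 8
|Im(F)| on morphisms = 14
Total image cardinality = 8 + 14 = 22

22


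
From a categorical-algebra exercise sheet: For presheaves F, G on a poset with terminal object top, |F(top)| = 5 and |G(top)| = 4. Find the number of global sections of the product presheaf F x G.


Global sections of a presheaf on a poset with terminal top satisfy
Gamma(H) ~ H(top). Presheaves admit pointwise products, so
(F x G)(top) = F(top) x G(top) (Cartesian product).
|Gamma(F x G)| = |F(top)| * |G(top)| = 5 * 4 = 20.

20


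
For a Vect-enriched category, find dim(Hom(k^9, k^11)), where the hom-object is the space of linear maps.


In Vect-enriched categories, Hom(k^n, k^m) is the space of m x n matrices.
dim(Hom(k^9, k^11)) = 11 * 9 = 99

99


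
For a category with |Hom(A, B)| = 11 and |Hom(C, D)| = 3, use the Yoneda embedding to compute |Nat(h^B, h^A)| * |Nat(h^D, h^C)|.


By the Yoneda lemma, Nat(h^B, h^A) is isomorphic to Hom(A, B),
so |Nat(h^B, h^A)| = |Hom(A, B)| and |Nat(h^D, h^C)| = |Hom(C, D)|.
|Hom(A, B)| = 11, |Hom(C, D)| = 3.
|Nat(h^B, h^A) x Nat(h^D, h^C)| = 11 * 3 = 33

33


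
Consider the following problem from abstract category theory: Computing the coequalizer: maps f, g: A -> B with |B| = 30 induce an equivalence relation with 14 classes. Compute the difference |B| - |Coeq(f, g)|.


The coequalizer Coeq(f, g) = B / ~ has one element per equivalence class.
|B| = 30, |Coeq(f, g)| = 14.
|B| - |Coeq(f, g)| = 30 - 14 = 16.

16


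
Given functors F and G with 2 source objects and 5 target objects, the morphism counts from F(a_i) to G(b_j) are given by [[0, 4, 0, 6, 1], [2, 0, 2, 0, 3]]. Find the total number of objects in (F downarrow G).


Objects of (F downarrow G) are triples (a, b, h: F(a)->G(b)).
The count equals the sum of all entries in the hom-matrix.
sum(row 0) = 11
sum(row 1) = 7
Grand total = 18

18


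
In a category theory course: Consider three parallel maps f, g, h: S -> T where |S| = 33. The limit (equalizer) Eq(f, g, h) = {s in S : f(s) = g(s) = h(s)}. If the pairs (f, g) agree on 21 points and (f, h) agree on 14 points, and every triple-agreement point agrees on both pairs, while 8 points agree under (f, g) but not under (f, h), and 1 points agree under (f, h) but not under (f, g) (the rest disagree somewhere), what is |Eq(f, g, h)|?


Eq(f, g, h) is the triple-agreement set: points in S where all three
maps take the same value. Using inclusion-exclusion on the pairwise data:
Pair (f, g) agrees on 21 points; pair (f, h) on 14 points.
Points agreeing under (f, g) but not (f, h) = 8; under (f, h) but not (f, g) = 1.
Triple-agreement = agreement-in-(f, g) minus points that agree under (f, g) but not (f, h):
|Eq(f, g, h)| = 21 - 8 = 13
(cross-check via (f, h): 14 - 1 = 13.)

13


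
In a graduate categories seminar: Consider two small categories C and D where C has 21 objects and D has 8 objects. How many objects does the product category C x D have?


The product category C x D has objects that are pairs (c, d).
Number of pairs = |Ob(C)| * |Ob(D)| = 21 * 8 = 168

168


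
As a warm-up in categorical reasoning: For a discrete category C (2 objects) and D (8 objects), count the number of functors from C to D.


A functor from a discrete category C to D is determined by
where each object maps. Each of the 2 objects of C can map
to any of the 8 objects of D independently.
Number of functors = 8^2 = 64

64


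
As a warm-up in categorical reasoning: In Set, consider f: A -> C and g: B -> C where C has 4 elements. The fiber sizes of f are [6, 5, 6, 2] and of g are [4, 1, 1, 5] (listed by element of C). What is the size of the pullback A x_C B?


The pullback A x_C B consists of pairs (a, b) with f(a) = g(b).
For each element c in C, the fiber product has |f^-1(c)| * |g^-1(c)| elements.
Summing over C: 6 * 4 + 5 * 1 + 6 * 1 + 2 * 5
= 24 + 5 + 6 + 10 = 45

45


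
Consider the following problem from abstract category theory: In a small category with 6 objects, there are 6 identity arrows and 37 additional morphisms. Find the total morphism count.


Each object has an identity morphism, giving 6 identities.
Adding the 37 non-identity morphisms:
Total = 6 + 37 = 43

43


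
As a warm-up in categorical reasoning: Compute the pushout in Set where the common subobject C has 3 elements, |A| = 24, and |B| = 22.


The pushout A +_C B identifies the images of C in A and B.
|A +_C B| = |A| + |B| - |C| (for injections).
= 24 + 22 - 3 = 43

43


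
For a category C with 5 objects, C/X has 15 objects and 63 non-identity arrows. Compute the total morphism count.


In the slice category C/X, objects are morphisms to X.
Identity morphisms: 15 (one per object of C/X).
Non-identity morphisms: 63.
Total = 15 + 63 = 78

78


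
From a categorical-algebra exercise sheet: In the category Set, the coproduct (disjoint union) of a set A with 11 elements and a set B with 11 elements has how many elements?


In Set, the coproduct A + B is the disjoint union.
|A + B| = |A| + |B| = 11 + 11 = 22

22


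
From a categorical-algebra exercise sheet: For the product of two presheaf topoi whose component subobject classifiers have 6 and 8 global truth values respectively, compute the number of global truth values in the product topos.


In a product of presheaf topoi E_1 x E_2, the subobject classifier
is Omega = Omega_1 x Omega_2 (componentwise), so
|Omega(top)| = |Omega_1(top_1)| * |Omega_2(top_2)|.
= 6 * 8 = 48.

48


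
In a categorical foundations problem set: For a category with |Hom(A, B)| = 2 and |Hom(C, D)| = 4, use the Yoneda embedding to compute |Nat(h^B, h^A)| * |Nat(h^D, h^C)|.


By the Yoneda lemma, Nat(h^B, h^A) is isomorphic to Hom(A, B),
so |Nat(h^B, h^A)| = |Hom(A, B)| and |Nat(h^D, h^C)| = |Hom(C, D)|.
|Hom(A, B)| = 2, |Hom(C, D)| = 4.
|Nat(h^B, h^A) x Nat(h^D, h^C)| = 2 * 4 = 8

8


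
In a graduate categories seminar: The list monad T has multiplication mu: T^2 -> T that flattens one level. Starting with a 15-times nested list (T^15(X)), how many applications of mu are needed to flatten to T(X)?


Each application of mu: T^2 -> T removes one layer of nesting.
Starting at depth 15 (i.e., T^15(X)), we need to reach T(X).
Number of mu applications = 15 - 1 = 14

14


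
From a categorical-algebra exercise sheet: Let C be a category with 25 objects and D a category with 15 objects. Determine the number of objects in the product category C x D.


The product category C x D has objects that are pairs (c, d).
Number of pairs = |Ob(C)| * |Ob(D)| = 25 * 15 = 375

375


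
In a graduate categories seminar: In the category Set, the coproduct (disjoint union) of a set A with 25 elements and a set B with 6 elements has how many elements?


In Set, the coproduct A + B is the disjoint union.
|A + B| = |A| + |B| = 25 + 6 = 31

31


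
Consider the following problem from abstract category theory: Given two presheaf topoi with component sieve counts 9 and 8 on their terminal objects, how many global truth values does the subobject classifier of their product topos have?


In a product of presheaf topoi E_1 x E_2, the subobject classifier
is Omega = Omega_1 x Omega_2 (componentwise), so
|Omega(top)| = |Omega_1(top_1)| * |Omega_2(top_2)|.
= 9 * 8 = 72.

72


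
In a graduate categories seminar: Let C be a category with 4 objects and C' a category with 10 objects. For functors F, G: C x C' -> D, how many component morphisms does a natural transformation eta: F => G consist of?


A natural transformation eta: F => G assigns one component morphism per
object of the domain category.
The domain is the product category C x C', so
|Ob(C x C')| = |Ob(C)| * |Ob(C')| = 4 * 10 = 40.
Therefore eta has 40 component morphisms.

40


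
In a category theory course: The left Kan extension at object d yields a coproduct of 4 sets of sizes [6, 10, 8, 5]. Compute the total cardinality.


Pointwise, the left Kan extension (Lan_F H)(d) is the colimit, indexed
by the comma category (F downarrow d), of H composed with the
projection (F downarrow d) -> C. Here that colimit is given
as a coproduct (disjoint union) of sets, so its cardinality is the
sum of the sizes of the summands.
Coproduct of sets with sizes: 6 + 10 + 8 + 5
= 29

29


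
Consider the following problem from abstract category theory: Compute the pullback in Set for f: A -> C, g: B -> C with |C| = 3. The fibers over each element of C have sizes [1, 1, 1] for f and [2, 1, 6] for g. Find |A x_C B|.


The pullback A x_C B consists of pairs (a, b) with f(a) = g(b).
For each element c in C, the fiber product has |f^-1(c)| * |g^-1(c)| elements.
Summing over C: 1 * 2 + 1 * 1 + 1 * 6
= 2 + 1 + 6 = 9

9


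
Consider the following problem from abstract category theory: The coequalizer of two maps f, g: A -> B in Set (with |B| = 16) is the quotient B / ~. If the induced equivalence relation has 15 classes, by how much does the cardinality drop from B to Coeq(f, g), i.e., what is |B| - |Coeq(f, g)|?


The coequalizer Coeq(f, g) = B / ~ has one element per equivalence class.
|B| = 16, |Coeq(f, g)| = 15.
|B| - |Coeq(f, g)| = 16 - 15 = 1.

1


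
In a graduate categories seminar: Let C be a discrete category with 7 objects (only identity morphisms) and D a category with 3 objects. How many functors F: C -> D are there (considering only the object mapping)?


A functor from a discrete category C to D is determined by
where each object maps. Each of the 7 objects of C can map
to any of the 3 objects of D independently.
Number of functors = 3^7 = 2187

2187


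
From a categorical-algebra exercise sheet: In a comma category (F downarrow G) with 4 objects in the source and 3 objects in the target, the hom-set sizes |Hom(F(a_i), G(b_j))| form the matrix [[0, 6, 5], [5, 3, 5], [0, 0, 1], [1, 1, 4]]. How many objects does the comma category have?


Objects of (F downarrow G) are triples (a, b, h: F(a)->G(b)).
The count equals the sum of all entries in the hom-matrix.
sum(row 0) = 11
sum(row 1) = 13
sum(row 2) = 1
sum(row 3) = 6
Grand total = 31

31


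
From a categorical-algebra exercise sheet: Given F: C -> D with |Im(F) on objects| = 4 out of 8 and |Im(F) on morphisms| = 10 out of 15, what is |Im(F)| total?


The image of F consists of distinct objects and distinct morphisms.
|Im(F)| on objects = 4
|Im(F)| on morphisms = 10
Total image cardinality = 4 + 10 = 14

14


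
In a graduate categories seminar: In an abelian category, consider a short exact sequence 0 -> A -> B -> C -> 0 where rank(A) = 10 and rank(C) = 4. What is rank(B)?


For a short exact sequence 0 -> A -> B -> C -> 0,
rank is additive: rank(B) = rank(A) + rank(C).
rank(B) = 10 + 4 = 14

14


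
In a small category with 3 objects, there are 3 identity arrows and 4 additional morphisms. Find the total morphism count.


Each object has an identity morphism, giving 3 identities.
Adding the 4 non-identity morphisms:
Total = 3 + 4 = 7

7


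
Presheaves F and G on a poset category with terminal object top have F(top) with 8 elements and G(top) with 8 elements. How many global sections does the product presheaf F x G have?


Global sections of a presheaf on a poset with terminal top satisfy
Gamma(H) ~ H(top). Presheaves admit pointwise products, so
(F x G)(top) = F(top) x G(top) (Cartesian product).
|Gamma(F x G)| = |F(top)| * |G(top)| = 8 * 8 = 64.

64


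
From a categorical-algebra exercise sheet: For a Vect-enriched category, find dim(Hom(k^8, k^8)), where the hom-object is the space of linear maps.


In Vect-enriched categories, Hom(k^n, k^m) is the space of m x n matrices.
dim(Hom(k^8, k^8)) = 8 * 8 = 64

64


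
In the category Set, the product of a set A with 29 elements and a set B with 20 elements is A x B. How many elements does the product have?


In Set, the product A x B is the Cartesian product.
By the universal property, |A x B| = |A| * |B|.
|A x B| = 29 * 20 = 580

580


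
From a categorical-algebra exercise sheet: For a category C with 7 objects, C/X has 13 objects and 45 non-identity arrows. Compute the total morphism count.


In the slice category C/X, objects are morphisms to X.
Identity morphisms: 13 (one per object of C/X).
Non-identity morphisms: 45.
Total = 13 + 45 = 58

58


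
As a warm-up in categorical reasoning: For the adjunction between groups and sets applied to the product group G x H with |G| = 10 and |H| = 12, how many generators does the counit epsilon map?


The counit epsilon_K: F(U(K)) -> K of the Free-Forgetful adjunction
maps |K| generators of F(U(K)) into K. For K = G x H (the product group),
|G x H| = |G| * |H|.
Total generators mapped = 10 * 12 = 120.

120
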